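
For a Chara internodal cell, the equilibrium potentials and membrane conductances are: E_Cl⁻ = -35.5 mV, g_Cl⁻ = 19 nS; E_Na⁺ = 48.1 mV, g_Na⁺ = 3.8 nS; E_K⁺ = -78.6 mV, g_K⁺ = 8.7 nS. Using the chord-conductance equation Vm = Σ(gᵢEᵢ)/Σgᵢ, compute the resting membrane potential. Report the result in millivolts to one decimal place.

Σ gᵢEᵢ = 19·(-35.5) + 3.8·(48.1) + 8.7·(-78.6) = -1175.54
Σ gᵢ = 19 + 3.8 + 8.7 = 31.5
Vm = -1175.54 / 31.5 = -37.32 mV

-37.3 mV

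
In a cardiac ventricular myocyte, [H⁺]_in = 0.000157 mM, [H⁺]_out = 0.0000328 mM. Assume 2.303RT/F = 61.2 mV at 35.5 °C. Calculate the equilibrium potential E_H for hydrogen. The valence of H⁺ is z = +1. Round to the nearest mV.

E = (61.2/z) · log₁₀([H⁺]_out/[H⁺]_in) with z = +1.
= (61.2/1) · log₁₀(0.0000328/0.000157) = 61.20 · log₁₀(0.2089)
= 61.20 · (-0.6800) = -41.62 mV

-42 mV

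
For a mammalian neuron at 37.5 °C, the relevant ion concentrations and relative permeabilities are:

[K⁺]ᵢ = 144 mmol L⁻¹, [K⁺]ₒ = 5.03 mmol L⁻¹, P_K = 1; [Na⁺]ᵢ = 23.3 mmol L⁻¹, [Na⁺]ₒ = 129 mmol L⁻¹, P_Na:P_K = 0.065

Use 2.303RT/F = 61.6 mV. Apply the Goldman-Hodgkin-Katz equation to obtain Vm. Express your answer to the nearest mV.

-64 mV

Vm = 61.6 · log₁₀[(Σ P·[cation]ₒ + Σ P·[anion]ᵢ) / (Σ P·[cation]ᵢ + Σ P·[anion]ₒ)]
Numerator = 1×5.03 + 0.065×129 = 13.41
Denominator = 1×144 + 0.065×23.3 = 145.5
Vm = 61.6 · log₁₀(0.09219) = 61.6 × (-1.0353) = -63.78 mV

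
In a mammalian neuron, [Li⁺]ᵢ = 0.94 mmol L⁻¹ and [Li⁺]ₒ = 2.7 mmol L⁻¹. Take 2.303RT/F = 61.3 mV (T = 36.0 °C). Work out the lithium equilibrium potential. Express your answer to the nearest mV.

E = (61.3/z) · log₁₀([Li⁺]_out/[Li⁺]_in) with z = +1.
= (61.3/1) · log₁₀(2.7/0.94) = 61.30 · log₁₀(2.872)
= 61.30 · (0.4582) = 28.09 mV

28 mV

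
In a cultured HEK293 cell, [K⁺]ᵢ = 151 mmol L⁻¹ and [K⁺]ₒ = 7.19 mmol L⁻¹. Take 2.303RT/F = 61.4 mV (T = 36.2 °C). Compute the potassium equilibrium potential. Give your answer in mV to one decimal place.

E = (61.4/z) · log₁₀([K⁺]_out/[K⁺]_in) with z = +1.
= (61.4/1) · log₁₀(7.19/151) = 61.40 · log₁₀(0.04762)
= 61.40 · (-1.3222) = -81.19 mV

-81.2 mV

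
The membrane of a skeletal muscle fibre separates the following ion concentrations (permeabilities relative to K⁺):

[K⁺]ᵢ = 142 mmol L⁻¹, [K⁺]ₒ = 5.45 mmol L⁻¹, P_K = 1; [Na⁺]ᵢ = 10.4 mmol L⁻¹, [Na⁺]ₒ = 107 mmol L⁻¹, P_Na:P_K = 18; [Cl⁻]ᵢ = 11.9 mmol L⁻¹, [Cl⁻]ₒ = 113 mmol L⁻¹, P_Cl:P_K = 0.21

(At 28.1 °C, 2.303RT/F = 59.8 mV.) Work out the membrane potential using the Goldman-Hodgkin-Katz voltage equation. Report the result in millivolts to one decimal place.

Vm = 59.8 · log₁₀[(Σ P·[cation]ₒ + Σ P·[anion]ᵢ) / (Σ P·[cation]ᵢ + Σ P·[anion]ₒ)]
Numerator = 1×5.45 + 18×107 + 0.21×11.9 = 1934
Denominator = 1×142 + 18×10.4 + 0.21×113 = 352.9
Vm = 59.8 · log₁₀(5.4797) = 59.8 × (0.7388) = 44.18 mV

44.2 mV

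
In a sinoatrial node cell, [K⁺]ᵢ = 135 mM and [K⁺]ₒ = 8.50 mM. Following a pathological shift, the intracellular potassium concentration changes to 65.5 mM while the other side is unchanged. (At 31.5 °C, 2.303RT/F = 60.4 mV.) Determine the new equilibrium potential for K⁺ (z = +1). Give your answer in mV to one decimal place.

-53.6 mV

After the shift: [K⁺]_out = 8.50, [K⁺]_in = 65.5 mM.
E_new = (60.4/1)·log₁₀(8.50/65.5) = 60.40 · (-0.8868) = -53.56 mV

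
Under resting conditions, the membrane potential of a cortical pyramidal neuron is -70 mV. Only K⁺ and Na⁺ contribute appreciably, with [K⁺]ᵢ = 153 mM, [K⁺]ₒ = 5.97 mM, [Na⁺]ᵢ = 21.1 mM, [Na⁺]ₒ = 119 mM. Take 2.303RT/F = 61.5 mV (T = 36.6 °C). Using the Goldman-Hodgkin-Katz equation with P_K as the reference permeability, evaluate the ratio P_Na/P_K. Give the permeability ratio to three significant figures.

0.0439

Let α = P_Na/P_K. GHK: Vm = 61.5·log₁₀[(Kₒ + α·Naₒ)/(Kᵢ + α·Naᵢ)].
10^(Vm/61.5) = 10^(-70.0/61.5) = 0.072743
So 0.072743·(Kᵢ + α·Naᵢ) = Kₒ + α·Naₒ → α = (0.072743·153.0 − 5.97) / (119.0 − 0.072743·21.1)
α = (11.13 − 5.97) / (119.0 − 1.535) = 5.16/117.5 = 0.04392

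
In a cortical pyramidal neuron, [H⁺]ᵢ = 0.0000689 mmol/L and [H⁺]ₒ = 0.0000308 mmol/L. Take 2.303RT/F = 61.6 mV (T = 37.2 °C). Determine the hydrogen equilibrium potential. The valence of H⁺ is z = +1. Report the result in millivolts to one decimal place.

-21.5 mV

E = (61.6/z) · log₁₀([H⁺]_out/[H⁺]_in) with z = +1.
= (61.6/1) · log₁₀(0.0000308/0.0000689) = 61.60 · log₁₀(0.447)
= 61.60 · (-0.3497) = -21.54 mV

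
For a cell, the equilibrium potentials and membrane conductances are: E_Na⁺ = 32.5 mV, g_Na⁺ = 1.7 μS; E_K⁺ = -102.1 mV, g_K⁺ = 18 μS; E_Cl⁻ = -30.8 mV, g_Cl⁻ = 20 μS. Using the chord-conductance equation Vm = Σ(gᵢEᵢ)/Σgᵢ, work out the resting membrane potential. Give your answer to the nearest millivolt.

Σ gᵢEᵢ = 1.7·(32.5) + 18·(-102.1) + 20·(-30.8) = -2398.55
Σ gᵢ = 1.7 + 18 + 20 = 39.7
Vm = -2398.55 / 39.7 = -60.42 mV

-60 mV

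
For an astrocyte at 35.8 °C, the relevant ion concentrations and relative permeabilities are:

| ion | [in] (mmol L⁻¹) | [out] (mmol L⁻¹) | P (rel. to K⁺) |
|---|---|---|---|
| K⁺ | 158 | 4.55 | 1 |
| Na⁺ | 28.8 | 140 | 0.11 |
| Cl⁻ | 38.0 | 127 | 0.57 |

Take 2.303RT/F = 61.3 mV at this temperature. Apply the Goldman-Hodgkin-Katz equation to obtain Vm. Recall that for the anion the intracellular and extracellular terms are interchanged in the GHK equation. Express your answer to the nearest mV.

Vm = 61.3 · log₁₀[(Σ P·[cation]ₒ + Σ P·[anion]ᵢ) / (Σ P·[cation]ᵢ + Σ P·[anion]ₒ)]
Numerator = 1×4.55 + 0.11×140 + 0.57×38.0 = 41.61
Denominator = 1×158 + 0.11×28.8 + 0.57×127 = 233.6
Vm = 61.3 · log₁₀(0.17816) = 61.3 × (-0.7492) = -45.93 mV

-46 mV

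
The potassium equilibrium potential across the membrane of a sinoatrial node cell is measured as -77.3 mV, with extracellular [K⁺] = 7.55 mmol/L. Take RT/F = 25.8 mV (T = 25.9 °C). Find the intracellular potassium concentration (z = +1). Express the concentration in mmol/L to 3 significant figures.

151 mmol/L

Nernst: E = (25.8/1) · ln([out]/[in]), so ln([out]/[in]) = -77.3 × 1 / 25.8 = -2.9961.
[out]/[in] = e^(-2.9961) = 0.04998.
[in] = 7.55 / 0.04998 = 151.1 mmol/L.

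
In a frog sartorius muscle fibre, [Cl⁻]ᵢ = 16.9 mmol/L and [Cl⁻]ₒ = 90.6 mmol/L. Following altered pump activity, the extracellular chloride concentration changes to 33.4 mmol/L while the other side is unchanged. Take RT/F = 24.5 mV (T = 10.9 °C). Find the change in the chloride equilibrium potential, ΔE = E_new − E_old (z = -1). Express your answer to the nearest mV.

24 mV

E_old = (24.5/-1)·ln(90.6/16.9) = -41.14 mV
E_new = (24.5/-1)·ln(33.4/16.9) = -16.69 mV
ΔE = -16.69 − (-41.14) = 24.45 mV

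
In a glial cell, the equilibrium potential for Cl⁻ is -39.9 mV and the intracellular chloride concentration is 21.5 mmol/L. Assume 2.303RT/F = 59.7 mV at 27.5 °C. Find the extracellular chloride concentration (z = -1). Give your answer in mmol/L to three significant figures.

100 mmol/L

Nernst: E = (59.7/-1) · log₁₀([out]/[in]), so log₁₀([out]/[in]) = -39.9 × -1 / 59.7 = 0.6683.
[out]/[in] = 10^(0.6683) = 4.66.
[out] = 4.66 × 21.5 = 100.2 mmol/L.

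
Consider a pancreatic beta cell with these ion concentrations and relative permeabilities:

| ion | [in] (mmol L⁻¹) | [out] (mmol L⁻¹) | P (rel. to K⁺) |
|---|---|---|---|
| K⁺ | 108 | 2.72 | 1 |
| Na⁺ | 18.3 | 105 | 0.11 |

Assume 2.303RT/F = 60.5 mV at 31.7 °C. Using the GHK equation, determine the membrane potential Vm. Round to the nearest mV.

Vm = 60.5 · log₁₀[(Σ P·[cation]ₒ + Σ P·[anion]ᵢ) / (Σ P·[cation]ᵢ + Σ P·[anion]ₒ)]
Numerator = 1×2.72 + 0.11×105 = 14.27
Denominator = 1×108 + 0.11×18.3 = 110
Vm = 60.5 · log₁₀(0.12971) = 60.5 × (-0.8870) = -53.66 mV

-54 mV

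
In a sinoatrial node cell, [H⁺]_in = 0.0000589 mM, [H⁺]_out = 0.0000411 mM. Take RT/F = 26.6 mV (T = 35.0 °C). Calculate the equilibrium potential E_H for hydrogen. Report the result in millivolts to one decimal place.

-9.6 mV

E = (26.6/z) · ln([H⁺]_out/[H⁺]_in) with z = +1.
= (26.6/1) · ln(0.0000411/0.0000589) = 26.60 · ln(0.6978)
= 26.60 · (-0.3598) = -9.57 mV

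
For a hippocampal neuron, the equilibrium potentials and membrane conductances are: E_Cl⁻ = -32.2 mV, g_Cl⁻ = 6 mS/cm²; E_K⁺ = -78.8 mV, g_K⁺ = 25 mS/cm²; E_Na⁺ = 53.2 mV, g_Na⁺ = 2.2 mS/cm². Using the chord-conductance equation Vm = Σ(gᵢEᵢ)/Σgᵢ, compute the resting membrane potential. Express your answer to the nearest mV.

-62 mV

Σ gᵢEᵢ = 6·(-32.2) + 25·(-78.8) + 2.2·(53.2) = -2046.16
Σ gᵢ = 6 + 25 + 2.2 = 33.2
Vm = -2046.16 / 33.2 = -61.63 mV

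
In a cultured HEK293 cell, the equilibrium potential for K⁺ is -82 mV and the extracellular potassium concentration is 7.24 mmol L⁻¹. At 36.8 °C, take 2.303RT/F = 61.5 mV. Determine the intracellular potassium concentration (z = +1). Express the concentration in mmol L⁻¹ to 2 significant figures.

160 mmol L⁻¹

Nernst: E = (61.5/1) · log₁₀([out]/[in]), so log₁₀([out]/[in]) = -82.0 × 1 / 61.5 = -1.3333.
[out]/[in] = 10^(-1.3333) = 0.04642.
[in] = 7.24 / 0.04642 = 156 mmol L⁻¹.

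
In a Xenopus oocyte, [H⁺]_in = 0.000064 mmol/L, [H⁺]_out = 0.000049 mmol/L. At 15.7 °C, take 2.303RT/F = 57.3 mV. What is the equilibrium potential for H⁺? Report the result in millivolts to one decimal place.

E = (57.3/z) · log₁₀([H⁺]_out/[H⁺]_in) with z = +1.
= (57.3/1) · log₁₀(0.000049/0.000064) = 57.30 · log₁₀(0.7656)
= 57.30 · (-0.1160) = -6.65 mV

-6.6 mV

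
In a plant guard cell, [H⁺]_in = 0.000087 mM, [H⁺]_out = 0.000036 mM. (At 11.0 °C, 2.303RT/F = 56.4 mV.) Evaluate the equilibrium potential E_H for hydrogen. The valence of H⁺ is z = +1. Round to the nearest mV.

-22 mV

E = (56.4/z) · log₁₀([H⁺]_out/[H⁺]_in) with z = +1.
= (56.4/1) · log₁₀(0.000036/0.000087) = 56.40 · log₁₀(0.4138)
= 56.40 · (-0.3832) = -21.61 mV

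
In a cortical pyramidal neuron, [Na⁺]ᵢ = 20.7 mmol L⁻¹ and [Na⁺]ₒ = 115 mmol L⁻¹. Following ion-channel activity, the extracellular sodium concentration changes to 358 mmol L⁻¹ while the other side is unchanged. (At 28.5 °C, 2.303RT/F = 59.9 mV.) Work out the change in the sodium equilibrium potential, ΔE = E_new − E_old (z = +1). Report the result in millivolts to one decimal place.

29.5 mV

E_old = (59.9/1)·log₁₀(115/20.7) = 44.61 mV
E_new = (59.9/1)·log₁₀(358/20.7) = 74.15 mV
ΔE = 74.15 − (44.61) = 29.54 mV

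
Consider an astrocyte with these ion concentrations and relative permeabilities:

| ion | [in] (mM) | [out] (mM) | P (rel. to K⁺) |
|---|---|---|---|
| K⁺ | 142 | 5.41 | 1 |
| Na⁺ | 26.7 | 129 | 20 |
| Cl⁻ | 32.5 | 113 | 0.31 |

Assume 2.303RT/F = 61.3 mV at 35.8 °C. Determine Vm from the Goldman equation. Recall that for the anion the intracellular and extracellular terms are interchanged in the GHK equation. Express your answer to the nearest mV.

34 mV

Vm = 61.3 · log₁₀[(Σ P·[cation]ₒ + Σ P·[anion]ᵢ) / (Σ P·[cation]ᵢ + Σ P·[anion]ₒ)]
Numerator = 1×5.41 + 20×129 + 0.31×32.5 = 2595
Denominator = 1×142 + 20×26.7 + 0.31×113 = 711
Vm = 61.3 · log₁₀(3.6503) = 61.3 × (0.5623) = 34.47 mV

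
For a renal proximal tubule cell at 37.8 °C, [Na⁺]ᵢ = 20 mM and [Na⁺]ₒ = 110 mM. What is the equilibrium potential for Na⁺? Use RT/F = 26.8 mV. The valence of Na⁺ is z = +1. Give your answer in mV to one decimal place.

E = (26.8/z) · ln([Na⁺]_out/[Na⁺]_in) with z = +1.
= (26.8/1) · ln(110/20) = 26.80 · ln(5.5)
= 26.80 · (1.7047) = 45.69 mV

45.7 mV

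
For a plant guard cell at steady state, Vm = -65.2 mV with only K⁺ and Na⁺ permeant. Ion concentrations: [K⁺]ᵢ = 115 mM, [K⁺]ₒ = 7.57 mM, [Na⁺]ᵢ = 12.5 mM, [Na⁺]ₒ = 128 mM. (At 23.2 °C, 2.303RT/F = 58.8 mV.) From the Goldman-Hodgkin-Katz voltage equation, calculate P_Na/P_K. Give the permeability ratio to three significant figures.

0.0109

Let α = P_Na/P_K. GHK: Vm = 58.8·log₁₀[(Kₒ + α·Naₒ)/(Kᵢ + α·Naᵢ)].
10^(Vm/58.8) = 10^(-65.2/58.8) = 0.077832
So 0.077832·(Kᵢ + α·Naᵢ) = Kₒ + α·Naₒ → α = (0.077832·115.0 − 7.57) / (128.0 − 0.077832·12.5)
α = (8.951 − 7.57) / (128.0 − 0.9729) = 1.381/127 = 0.01087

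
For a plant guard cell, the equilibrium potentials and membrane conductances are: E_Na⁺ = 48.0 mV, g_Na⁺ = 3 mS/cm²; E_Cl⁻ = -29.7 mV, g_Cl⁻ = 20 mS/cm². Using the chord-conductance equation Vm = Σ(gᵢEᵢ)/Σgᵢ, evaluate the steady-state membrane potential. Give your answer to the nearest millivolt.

-20 mV

Σ gᵢEᵢ = 3·(48.0) + 20·(-29.7) = -450.00
Σ gᵢ = 3 + 20 = 23
Vm = -450.00 / 23 = -19.57 mV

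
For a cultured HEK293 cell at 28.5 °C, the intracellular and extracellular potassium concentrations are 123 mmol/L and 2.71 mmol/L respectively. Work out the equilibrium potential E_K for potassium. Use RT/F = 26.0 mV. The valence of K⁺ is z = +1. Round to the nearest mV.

-99 mV

E = (26.0/z) · ln([K⁺]_out/[K⁺]_in) with z = +1.
= (26.0/1) · ln(2.71/123) = 26.00 · ln(0.02203)
= 26.00 · (-3.8152) = -99.20 mV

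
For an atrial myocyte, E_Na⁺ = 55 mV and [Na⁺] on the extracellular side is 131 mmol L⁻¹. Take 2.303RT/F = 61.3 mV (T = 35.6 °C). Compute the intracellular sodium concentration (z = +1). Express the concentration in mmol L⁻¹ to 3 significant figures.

Nernst: E = (61.3/1) · log₁₀([out]/[in]), so log₁₀([out]/[in]) = 55.0 × 1 / 61.3 = 0.8972.
[out]/[in] = 10^(0.8972) = 7.893.
[in] = 131 / 7.893 = 16.6 mmol L⁻¹.

16.6 mmol L⁻¹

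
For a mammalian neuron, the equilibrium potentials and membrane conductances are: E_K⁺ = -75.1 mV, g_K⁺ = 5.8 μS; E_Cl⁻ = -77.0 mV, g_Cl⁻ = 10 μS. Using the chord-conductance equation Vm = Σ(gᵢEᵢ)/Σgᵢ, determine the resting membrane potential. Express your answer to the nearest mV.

Σ gᵢEᵢ = 5.8·(-75.1) + 10·(-77.0) = -1205.58
Σ gᵢ = 5.8 + 10 = 15.8
Vm = -1205.58 / 15.8 = -76.30 mV

-76 mV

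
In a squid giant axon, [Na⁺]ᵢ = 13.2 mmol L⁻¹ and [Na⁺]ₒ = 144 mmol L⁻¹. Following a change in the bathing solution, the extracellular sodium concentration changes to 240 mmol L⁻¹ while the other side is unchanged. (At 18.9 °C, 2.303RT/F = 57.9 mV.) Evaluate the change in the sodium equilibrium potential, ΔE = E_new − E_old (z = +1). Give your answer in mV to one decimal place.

12.8 mV

E_old = (57.9/1)·log₁₀(144/13.2) = 60.09 mV
E_new = (57.9/1)·log₁₀(240/13.2) = 72.93 mV
ΔE = 72.93 − (60.09) = 12.85 mV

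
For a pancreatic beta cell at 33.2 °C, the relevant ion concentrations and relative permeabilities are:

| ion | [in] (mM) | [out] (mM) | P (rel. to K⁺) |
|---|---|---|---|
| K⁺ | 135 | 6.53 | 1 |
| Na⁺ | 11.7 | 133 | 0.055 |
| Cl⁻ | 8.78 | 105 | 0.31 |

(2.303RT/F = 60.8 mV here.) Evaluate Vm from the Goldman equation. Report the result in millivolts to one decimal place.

-61.2 mV

Vm = 60.8 · log₁₀[(Σ P·[cation]ₒ + Σ P·[anion]ᵢ) / (Σ P·[cation]ᵢ + Σ P·[anion]ₒ)]
Numerator = 1×6.53 + 0.055×133 + 0.31×8.78 = 16.57
Denominator = 1×135 + 0.055×11.7 + 0.31×105 = 168.2
Vm = 60.8 · log₁₀(0.098498) = 60.8 × (-1.0066) = -61.20 mV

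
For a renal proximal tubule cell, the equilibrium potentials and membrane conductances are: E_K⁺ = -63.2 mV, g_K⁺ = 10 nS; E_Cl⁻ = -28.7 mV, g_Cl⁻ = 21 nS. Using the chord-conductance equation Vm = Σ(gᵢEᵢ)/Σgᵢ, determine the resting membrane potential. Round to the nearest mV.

-40 mV

Σ gᵢEᵢ = 10·(-63.2) + 21·(-28.7) = -1234.70
Σ gᵢ = 10 + 21 = 31
Vm = -1234.70 / 31 = -39.83 mV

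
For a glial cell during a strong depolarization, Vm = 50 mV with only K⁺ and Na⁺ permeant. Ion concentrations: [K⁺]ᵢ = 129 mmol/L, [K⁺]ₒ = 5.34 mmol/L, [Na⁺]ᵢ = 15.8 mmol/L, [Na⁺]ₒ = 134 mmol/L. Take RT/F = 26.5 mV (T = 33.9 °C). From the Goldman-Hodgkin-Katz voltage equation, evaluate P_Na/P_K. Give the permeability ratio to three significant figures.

Let α = P_Na/P_K. GHK: Vm = 26.5·ln[(Kₒ + α·Naₒ)/(Kᵢ + α·Naᵢ)].
e^(Vm/26.5) = e^(50.0/26.5) = 6.5982
So 6.5982·(Kᵢ + α·Naᵢ) = Kₒ + α·Naₒ → α = (6.5982·129.0 − 5.34) / (134.0 − 6.5982·15.8)
α = (851.2 − 5.34) / (134.0 − 104.3) = 845.8/29.75 = 28.43

28.4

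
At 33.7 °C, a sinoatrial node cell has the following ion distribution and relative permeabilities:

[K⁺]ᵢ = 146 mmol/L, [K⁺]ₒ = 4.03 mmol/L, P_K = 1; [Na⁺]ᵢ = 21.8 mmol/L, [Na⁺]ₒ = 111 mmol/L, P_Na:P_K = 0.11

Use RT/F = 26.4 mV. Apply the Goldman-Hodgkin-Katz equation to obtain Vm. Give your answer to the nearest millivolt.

-58 mV

Vm = 26.4 · ln[(Σ P·[cation]ₒ + Σ P·[anion]ᵢ) / (Σ P·[cation]ᵢ + Σ P·[anion]ₒ)]
Numerator = 1×4.03 + 0.11×111 = 16.24
Denominator = 1×146 + 0.11×21.8 = 148.4
Vm = 26.4 · ln(0.10944) = 26.4 × (-2.2124) = -58.41 mV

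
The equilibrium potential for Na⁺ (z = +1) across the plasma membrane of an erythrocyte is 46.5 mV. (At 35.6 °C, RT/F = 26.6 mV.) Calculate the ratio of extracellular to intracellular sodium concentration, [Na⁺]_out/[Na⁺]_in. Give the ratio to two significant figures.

ln([out]/[in]) = E·z/(26.6) = 46.5 × 1 / 26.6 = 1.7481
[out]/[in] = e^(1.7481) = 5.744

5.7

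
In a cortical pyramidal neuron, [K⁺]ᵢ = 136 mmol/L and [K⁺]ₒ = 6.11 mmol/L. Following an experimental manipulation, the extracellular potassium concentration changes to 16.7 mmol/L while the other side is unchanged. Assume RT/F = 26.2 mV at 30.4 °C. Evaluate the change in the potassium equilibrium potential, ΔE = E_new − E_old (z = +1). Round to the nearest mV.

26 mV

E_old = (26.2/1)·ln(6.11/136) = -81.29 mV
E_new = (26.2/1)·ln(16.7/136) = -54.95 mV
ΔE = -54.95 − (-81.29) = 26.34 mV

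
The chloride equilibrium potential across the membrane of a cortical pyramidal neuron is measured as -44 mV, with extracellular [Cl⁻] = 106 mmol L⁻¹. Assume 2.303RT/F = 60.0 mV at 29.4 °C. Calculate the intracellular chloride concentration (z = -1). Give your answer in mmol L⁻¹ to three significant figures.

Nernst: E = (60.0/-1) · log₁₀([out]/[in]), so log₁₀([out]/[in]) = -44.0 × -1 / 60.0 = 0.7333.
[out]/[in] = 10^(0.7333) = 5.412.
[in] = 106 / 5.412 = 19.59 mmol L⁻¹.

19.6 mmol L⁻¹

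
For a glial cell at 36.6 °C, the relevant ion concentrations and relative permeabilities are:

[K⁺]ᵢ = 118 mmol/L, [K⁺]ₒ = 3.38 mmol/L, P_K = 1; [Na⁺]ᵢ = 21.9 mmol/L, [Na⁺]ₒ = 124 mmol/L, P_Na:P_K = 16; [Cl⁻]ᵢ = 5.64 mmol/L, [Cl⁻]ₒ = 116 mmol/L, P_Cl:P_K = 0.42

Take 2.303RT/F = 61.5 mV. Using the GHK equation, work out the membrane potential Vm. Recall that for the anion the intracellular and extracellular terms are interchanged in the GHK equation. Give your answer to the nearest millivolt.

36 mV

Vm = 61.5 · log₁₀[(Σ P·[cation]ₒ + Σ P·[anion]ᵢ) / (Σ P·[cation]ᵢ + Σ P·[anion]ₒ)]
Numerator = 1×3.38 + 16×124 + 0.42×5.64 = 1990
Denominator = 1×118 + 16×21.9 + 0.42×116 = 517.1
Vm = 61.5 · log₁₀(3.8478) = 61.5 × (0.5852) = 35.99 mV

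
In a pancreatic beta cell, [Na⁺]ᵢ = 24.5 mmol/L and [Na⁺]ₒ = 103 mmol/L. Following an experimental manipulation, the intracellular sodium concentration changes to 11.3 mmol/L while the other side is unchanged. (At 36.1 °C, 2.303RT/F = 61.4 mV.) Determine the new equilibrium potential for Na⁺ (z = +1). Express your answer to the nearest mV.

59 mV

After the shift: [Na⁺]_out = 103, [Na⁺]_in = 11.3 mmol/L.
E_new = (61.4/1)·log₁₀(103/11.3) = 61.40 · (0.9598) = 58.93 mV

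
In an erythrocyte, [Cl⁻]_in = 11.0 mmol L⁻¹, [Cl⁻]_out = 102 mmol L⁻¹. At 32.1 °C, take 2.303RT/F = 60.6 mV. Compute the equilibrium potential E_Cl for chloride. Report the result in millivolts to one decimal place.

-58.6 mV

E = (60.6/z) · log₁₀([Cl⁻]_out/[Cl⁻]_in) with z = -1.
For an anion, dividing by z = -1 reverses the sign.
= (60.6/-1) · log₁₀(102/11.0) = -60.60 · log₁₀(9.273)
= -60.60 · (0.9672) = -58.61 mV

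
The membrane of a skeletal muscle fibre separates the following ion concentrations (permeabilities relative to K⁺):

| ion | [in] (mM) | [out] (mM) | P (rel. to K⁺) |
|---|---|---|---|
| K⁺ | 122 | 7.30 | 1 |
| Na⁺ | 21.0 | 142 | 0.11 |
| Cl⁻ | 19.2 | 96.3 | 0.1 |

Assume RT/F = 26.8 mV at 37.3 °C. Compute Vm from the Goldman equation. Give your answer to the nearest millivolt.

Vm = 26.8 · ln[(Σ P·[cation]ₒ + Σ P·[anion]ᵢ) / (Σ P·[cation]ᵢ + Σ P·[anion]ₒ)]
Numerator = 1×7.30 + 0.11×142 + 0.1×19.2 = 24.84
Denominator = 1×122 + 0.11×21.0 + 0.1×96.3 = 133.9
Vm = 26.8 · ln(0.18546) = 26.8 × (-1.6849) = -45.16 mV

-45 mV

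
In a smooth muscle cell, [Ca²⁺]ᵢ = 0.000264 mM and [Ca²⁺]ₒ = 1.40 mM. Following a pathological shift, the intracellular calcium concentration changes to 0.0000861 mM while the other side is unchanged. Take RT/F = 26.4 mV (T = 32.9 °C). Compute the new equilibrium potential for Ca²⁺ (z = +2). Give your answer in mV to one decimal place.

128.0 mV

After the shift: [Ca²⁺]_out = 1.40, [Ca²⁺]_in = 0.0000861 mM.
E_new = (26.4/2)·ln(1.40/0.0000861) = 13.20 · (9.6965) = 127.99 mV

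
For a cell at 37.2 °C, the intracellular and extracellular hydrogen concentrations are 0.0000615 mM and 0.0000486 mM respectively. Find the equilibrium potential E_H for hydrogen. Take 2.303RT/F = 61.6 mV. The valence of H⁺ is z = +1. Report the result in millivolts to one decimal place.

-6.3 mV

E = (61.6/z) · log₁₀([H⁺]_out/[H⁺]_in) with z = +1.
= (61.6/1) · log₁₀(0.0000486/0.0000615) = 61.60 · log₁₀(0.7902)
= 61.60 · (-0.1022) = -6.30 mV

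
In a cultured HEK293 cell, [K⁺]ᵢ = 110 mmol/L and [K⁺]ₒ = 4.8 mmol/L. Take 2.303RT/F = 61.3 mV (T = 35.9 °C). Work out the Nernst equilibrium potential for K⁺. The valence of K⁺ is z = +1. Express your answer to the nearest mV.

E = (61.3/z) · log₁₀([K⁺]_out/[K⁺]_in) with z = +1.
= (61.3/1) · log₁₀(4.8/110) = 61.30 · log₁₀(0.04364)
= 61.30 · (-1.3602) = -83.38 mV

-83 mV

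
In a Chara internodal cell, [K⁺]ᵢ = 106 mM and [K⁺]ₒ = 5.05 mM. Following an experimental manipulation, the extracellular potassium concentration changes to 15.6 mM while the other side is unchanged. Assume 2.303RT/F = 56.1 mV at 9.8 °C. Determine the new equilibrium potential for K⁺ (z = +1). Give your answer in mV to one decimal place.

After the shift: [K⁺]_out = 15.6, [K⁺]_in = 106 mM.
E_new = (56.1/1)·log₁₀(15.6/106) = 56.10 · (-0.8322) = -46.69 mV

-46.7 mV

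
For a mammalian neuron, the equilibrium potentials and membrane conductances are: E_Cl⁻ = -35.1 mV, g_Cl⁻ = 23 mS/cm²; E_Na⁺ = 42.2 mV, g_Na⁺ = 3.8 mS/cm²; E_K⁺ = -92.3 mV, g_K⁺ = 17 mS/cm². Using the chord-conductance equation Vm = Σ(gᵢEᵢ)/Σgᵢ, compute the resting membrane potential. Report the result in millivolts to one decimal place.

Σ gᵢEᵢ = 23·(-35.1) + 3.8·(42.2) + 17·(-92.3) = -2216.04
Σ gᵢ = 23 + 3.8 + 17 = 43.8
Vm = -2216.04 / 43.8 = -50.59 mV

-50.6 mV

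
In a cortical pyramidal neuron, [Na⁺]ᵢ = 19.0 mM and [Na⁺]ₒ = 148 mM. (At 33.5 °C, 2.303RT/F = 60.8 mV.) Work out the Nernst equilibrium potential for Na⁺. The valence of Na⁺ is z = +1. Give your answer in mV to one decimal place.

54.2 mV

E = (60.8/z) · log₁₀([Na⁺]_out/[Na⁺]_in) with z = +1.
= (60.8/1) · log₁₀(148/19.0) = 60.80 · log₁₀(7.789)
= 60.80 · (0.8915) = 54.20 mV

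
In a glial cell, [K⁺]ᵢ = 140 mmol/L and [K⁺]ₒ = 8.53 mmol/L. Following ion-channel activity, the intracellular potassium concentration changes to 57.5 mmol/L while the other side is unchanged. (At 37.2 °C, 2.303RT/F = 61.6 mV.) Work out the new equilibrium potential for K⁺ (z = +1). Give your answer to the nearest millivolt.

After the shift: [K⁺]_out = 8.53, [K⁺]_in = 57.5 mmol/L.
E_new = (61.6/1)·log₁₀(8.53/57.5) = 61.60 · (-0.8287) = -51.05 mV

-51 mV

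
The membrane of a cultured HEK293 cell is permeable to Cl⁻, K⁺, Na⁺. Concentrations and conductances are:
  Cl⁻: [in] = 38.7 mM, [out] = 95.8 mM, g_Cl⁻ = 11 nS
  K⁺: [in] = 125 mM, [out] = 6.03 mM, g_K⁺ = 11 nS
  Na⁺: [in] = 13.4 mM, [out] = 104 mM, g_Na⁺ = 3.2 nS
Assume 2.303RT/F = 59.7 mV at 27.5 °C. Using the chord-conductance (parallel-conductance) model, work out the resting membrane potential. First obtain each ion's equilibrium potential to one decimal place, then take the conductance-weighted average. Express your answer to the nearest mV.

E_Cl⁻ = (59.7/-1)·log₁₀(95.8/38.7) = -23.5 mV
E_K⁺ = (59.7/1)·log₁₀(6.03/125) = -78.6 mV
E_Na⁺ = (59.7/1)·log₁₀(104/13.4) = 53.1 mV
Vm = (Σ gᵢEᵢ)/(Σ gᵢ) = (11·-23.5 + 11·-78.6 + 3.2·53.1) / (11 + 11 + 3.2)
= -953.18 / 25.2 = -37.82 mV

-38 mV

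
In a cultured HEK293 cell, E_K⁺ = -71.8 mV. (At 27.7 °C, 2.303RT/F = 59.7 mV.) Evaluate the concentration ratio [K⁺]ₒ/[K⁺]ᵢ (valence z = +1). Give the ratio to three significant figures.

log₁₀([out]/[in]) = E·z/(59.7) = -71.8 × 1 / 59.7 = -1.2027
[out]/[in] = 10^(-1.2027) = 0.06271

0.0627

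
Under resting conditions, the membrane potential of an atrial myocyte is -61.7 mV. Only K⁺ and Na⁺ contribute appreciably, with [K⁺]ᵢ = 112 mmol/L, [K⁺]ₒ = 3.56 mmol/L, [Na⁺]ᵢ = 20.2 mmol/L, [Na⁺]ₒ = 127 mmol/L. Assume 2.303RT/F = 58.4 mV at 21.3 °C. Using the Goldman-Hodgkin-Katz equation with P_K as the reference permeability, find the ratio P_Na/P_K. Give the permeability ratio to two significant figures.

Let α = P_Na/P_K. GHK: Vm = 58.4·log₁₀[(Kₒ + α·Naₒ)/(Kᵢ + α·Naᵢ)].
10^(Vm/58.4) = 10^(-61.7/58.4) = 0.0878
So 0.0878·(Kᵢ + α·Naᵢ) = Kₒ + α·Naₒ → α = (0.0878·112.0 − 3.56) / (127.0 − 0.0878·20.2)
α = (9.834 − 3.56) / (127.0 − 1.774) = 6.274/125.2 = 0.0501

0.050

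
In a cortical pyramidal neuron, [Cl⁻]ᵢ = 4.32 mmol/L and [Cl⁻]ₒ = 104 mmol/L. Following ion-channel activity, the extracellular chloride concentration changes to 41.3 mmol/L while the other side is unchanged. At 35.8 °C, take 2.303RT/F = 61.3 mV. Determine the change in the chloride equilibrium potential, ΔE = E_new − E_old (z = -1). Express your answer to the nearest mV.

25 mV

E_old = (61.3/-1)·log₁₀(104/4.32) = -84.69 mV
E_new = (61.3/-1)·log₁₀(41.3/4.32) = -60.10 mV
ΔE = -60.10 − (-84.69) = 24.59 mV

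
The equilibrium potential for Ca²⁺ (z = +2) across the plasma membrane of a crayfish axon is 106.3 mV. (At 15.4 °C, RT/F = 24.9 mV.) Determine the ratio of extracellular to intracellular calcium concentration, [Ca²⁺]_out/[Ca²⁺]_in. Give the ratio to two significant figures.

ln([out]/[in]) = E·z/(24.9) = 106.3 × 2 / 24.9 = 8.5382
[out]/[in] = e^(8.5382) = 5106

5100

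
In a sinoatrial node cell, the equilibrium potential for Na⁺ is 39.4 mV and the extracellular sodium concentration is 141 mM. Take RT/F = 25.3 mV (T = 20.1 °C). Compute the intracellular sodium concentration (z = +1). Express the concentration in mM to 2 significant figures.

Nernst: E = (25.3/1) · ln([out]/[in]), so ln([out]/[in]) = 39.4 × 1 / 25.3 = 1.5573.
[out]/[in] = e^(1.5573) = 4.746.
[in] = 141 / 4.746 = 29.71 mM.

30 mM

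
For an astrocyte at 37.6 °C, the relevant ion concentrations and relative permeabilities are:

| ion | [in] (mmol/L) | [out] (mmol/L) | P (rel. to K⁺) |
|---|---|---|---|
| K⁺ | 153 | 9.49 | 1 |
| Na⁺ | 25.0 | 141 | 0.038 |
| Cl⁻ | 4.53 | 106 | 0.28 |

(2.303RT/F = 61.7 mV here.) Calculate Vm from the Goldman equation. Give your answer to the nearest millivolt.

-65 mV

Vm = 61.7 · log₁₀[(Σ P·[cation]ₒ + Σ P·[anion]ᵢ) / (Σ P·[cation]ᵢ + Σ P·[anion]ₒ)]
Numerator = 1×9.49 + 0.038×141 + 0.28×4.53 = 16.12
Denominator = 1×153 + 0.038×25.0 + 0.28×106 = 183.6
Vm = 61.7 · log₁₀(0.087766) = 61.7 × (-1.0567) = -65.20 mV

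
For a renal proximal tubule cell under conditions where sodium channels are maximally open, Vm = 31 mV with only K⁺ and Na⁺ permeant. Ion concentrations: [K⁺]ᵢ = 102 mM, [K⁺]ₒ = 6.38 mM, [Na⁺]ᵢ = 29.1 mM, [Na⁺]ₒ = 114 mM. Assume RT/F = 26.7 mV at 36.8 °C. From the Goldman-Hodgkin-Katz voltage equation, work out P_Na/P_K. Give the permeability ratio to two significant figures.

15

Let α = P_Na/P_K. GHK: Vm = 26.7·ln[(Kₒ + α·Naₒ)/(Kᵢ + α·Naᵢ)].
e^(Vm/26.7) = e^(31.0/26.7) = 3.1933
So 3.1933·(Kᵢ + α·Naᵢ) = Kₒ + α·Naₒ → α = (3.1933·102.0 − 6.38) / (114.0 − 3.1933·29.1)
α = (325.7 − 6.38) / (114.0 − 92.92) = 319.3/21.08 = 15.15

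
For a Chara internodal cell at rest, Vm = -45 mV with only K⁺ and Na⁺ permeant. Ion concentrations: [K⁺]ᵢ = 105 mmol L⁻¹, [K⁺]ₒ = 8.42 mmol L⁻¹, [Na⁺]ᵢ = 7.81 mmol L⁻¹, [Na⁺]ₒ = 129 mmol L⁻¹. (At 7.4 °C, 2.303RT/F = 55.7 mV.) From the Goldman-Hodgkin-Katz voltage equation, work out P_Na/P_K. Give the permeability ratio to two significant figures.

0.062

Let α = P_Na/P_K. GHK: Vm = 55.7·log₁₀[(Kₒ + α·Naₒ)/(Kᵢ + α·Naᵢ)].
10^(Vm/55.7) = 10^(-45.0/55.7) = 0.15563
So 0.15563·(Kᵢ + α·Naᵢ) = Kₒ + α·Naₒ → α = (0.15563·105.0 − 8.42) / (129.0 − 0.15563·7.81)
α = (16.34 − 8.42) / (129.0 − 1.215) = 7.921/127.8 = 0.06199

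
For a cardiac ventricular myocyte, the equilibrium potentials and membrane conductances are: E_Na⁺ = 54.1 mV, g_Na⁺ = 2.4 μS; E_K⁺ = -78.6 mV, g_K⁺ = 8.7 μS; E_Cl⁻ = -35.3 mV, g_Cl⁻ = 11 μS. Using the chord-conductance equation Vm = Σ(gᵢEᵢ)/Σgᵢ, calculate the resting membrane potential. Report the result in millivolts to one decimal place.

-42.6 mV

Σ gᵢEᵢ = 2.4·(54.1) + 8.7·(-78.6) + 11·(-35.3) = -942.28
Σ gᵢ = 2.4 + 8.7 + 11 = 22.1
Vm = -942.28 / 22.1 = -42.64 mV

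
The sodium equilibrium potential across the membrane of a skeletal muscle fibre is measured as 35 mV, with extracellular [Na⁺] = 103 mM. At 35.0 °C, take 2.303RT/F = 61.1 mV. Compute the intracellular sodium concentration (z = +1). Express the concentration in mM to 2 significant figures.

28 mM

Nernst: E = (61.1/1) · log₁₀([out]/[in]), so log₁₀([out]/[in]) = 35.0 × 1 / 61.1 = 0.5728.
[out]/[in] = 10^(0.5728) = 3.74.
[in] = 103 / 3.74 = 27.54 mM.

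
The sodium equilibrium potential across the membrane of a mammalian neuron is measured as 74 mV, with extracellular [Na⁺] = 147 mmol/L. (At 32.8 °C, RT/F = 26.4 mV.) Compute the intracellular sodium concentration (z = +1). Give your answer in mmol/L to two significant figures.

8.9 mmol/L

Nernst: E = (26.4/1) · ln([out]/[in]), so ln([out]/[in]) = 74.0 × 1 / 26.4 = 2.8030.
[out]/[in] = e^(2.8030) = 16.49.
[in] = 147 / 16.49 = 8.912 mmol/L.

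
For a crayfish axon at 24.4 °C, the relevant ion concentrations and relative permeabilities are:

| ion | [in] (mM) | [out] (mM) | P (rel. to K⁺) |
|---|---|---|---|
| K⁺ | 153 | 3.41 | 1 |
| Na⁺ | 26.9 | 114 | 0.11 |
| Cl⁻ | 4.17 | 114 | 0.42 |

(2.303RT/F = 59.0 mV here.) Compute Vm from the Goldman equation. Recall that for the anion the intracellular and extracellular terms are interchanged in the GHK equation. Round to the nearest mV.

Vm = 59.0 · log₁₀[(Σ P·[cation]ₒ + Σ P·[anion]ᵢ) / (Σ P·[cation]ᵢ + Σ P·[anion]ₒ)]
Numerator = 1×3.41 + 0.11×114 + 0.42×4.17 = 17.7
Denominator = 1×153 + 0.11×26.9 + 0.42×114 = 203.8
Vm = 59.0 · log₁₀(0.08684) = 59.0 × (-1.0613) = -62.62 mV

-63 mV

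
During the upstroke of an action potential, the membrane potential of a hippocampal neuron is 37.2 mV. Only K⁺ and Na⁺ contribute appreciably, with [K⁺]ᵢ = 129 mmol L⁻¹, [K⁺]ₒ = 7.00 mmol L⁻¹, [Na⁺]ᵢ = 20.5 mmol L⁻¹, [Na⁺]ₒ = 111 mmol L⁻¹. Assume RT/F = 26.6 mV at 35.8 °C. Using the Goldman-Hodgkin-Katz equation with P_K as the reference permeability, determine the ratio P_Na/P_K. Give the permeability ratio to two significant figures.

Let α = P_Na/P_K. GHK: Vm = 26.6·ln[(Kₒ + α·Naₒ)/(Kᵢ + α·Naᵢ)].
e^(Vm/26.6) = e^(37.2/26.6) = 4.0491
So 4.0491·(Kᵢ + α·Naᵢ) = Kₒ + α·Naₒ → α = (4.0491·129.0 − 7.0) / (111.0 − 4.0491·20.5)
α = (522.3 − 7.0) / (111.0 − 83.01) = 515.3/27.99 = 18.41

18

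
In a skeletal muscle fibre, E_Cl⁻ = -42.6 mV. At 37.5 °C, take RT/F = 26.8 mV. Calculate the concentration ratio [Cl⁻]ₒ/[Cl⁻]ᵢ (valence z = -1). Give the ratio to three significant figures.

ln([out]/[in]) = E·z/(26.8) = -42.6 × -1 / 26.8 = 1.5896
[out]/[in] = e^(1.5896) = 4.902

4.90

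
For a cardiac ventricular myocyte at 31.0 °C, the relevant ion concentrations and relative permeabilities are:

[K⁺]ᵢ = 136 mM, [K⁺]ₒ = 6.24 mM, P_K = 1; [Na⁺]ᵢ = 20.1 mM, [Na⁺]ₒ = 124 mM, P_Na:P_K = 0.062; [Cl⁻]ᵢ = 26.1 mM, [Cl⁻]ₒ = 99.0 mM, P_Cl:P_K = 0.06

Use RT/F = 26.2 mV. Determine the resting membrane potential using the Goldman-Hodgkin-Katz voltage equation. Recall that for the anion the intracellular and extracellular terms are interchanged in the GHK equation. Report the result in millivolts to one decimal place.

-58.3 mV

Vm = 26.2 · ln[(Σ P·[cation]ₒ + Σ P·[anion]ᵢ) / (Σ P·[cation]ᵢ + Σ P·[anion]ₒ)]
Numerator = 1×6.24 + 0.062×124 + 0.06×26.1 = 15.49
Denominator = 1×136 + 0.062×20.1 + 0.06×99.0 = 143.2
Vm = 26.2 · ln(0.10821) = 26.2 × (-2.2237) = -58.26 mV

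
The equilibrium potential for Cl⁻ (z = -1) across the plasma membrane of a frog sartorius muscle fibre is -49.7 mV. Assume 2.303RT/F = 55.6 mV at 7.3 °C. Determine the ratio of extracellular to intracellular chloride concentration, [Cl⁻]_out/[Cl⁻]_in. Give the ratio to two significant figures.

7.8

log₁₀([out]/[in]) = E·z/(55.6) = -49.7 × -1 / 55.6 = 0.8939
[out]/[in] = 10^(0.8939) = 7.832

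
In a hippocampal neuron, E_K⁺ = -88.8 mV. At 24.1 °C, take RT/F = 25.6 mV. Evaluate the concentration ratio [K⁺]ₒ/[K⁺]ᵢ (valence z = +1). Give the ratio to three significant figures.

0.0312

ln([out]/[in]) = E·z/(25.6) = -88.8 × 1 / 25.6 = -3.4687
[out]/[in] = e^(-3.4687) = 0.03116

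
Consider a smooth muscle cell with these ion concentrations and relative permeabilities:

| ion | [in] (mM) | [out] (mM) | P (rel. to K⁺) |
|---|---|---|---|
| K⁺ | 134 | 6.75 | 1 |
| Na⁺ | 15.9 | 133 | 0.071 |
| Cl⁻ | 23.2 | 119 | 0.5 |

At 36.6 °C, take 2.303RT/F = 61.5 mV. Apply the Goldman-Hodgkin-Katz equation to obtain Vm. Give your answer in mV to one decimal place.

-52.0 mV

Vm = 61.5 · log₁₀[(Σ P·[cation]ₒ + Σ P·[anion]ᵢ) / (Σ P·[cation]ᵢ + Σ P·[anion]ₒ)]
Numerator = 1×6.75 + 0.071×133 + 0.5×23.2 = 27.79
Denominator = 1×134 + 0.071×15.9 + 0.5×119 = 194.6
Vm = 61.5 · log₁₀(0.1428) = 61.5 × (-0.8453) = -51.98 mV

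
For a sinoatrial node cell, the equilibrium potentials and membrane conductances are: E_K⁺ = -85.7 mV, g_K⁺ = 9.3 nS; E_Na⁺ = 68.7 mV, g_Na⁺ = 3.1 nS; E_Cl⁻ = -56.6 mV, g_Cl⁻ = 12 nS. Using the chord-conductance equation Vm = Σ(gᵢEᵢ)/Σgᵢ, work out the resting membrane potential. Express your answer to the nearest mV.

-52 mV

Σ gᵢEᵢ = 9.3·(-85.7) + 3.1·(68.7) + 12·(-56.6) = -1263.24
Σ gᵢ = 9.3 + 3.1 + 12 = 24.4
Vm = -1263.24 / 24.4 = -51.77 mV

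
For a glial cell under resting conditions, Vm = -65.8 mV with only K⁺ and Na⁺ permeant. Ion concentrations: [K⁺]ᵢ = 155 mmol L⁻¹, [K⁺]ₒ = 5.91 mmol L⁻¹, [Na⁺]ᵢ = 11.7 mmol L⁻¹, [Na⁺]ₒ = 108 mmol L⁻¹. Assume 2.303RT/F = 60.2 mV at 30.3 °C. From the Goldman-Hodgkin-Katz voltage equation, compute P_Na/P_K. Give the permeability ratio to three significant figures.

Let α = P_Na/P_K. GHK: Vm = 60.2·log₁₀[(Kₒ + α·Naₒ)/(Kᵢ + α·Naᵢ)].
10^(Vm/60.2) = 10^(-65.8/60.2) = 0.080719
So 0.080719·(Kᵢ + α·Naᵢ) = Kₒ + α·Naₒ → α = (0.080719·155.0 − 5.91) / (108.0 − 0.080719·11.7)
α = (12.51 − 5.91) / (108.0 − 0.9444) = 6.601/107.1 = 0.06166

0.0617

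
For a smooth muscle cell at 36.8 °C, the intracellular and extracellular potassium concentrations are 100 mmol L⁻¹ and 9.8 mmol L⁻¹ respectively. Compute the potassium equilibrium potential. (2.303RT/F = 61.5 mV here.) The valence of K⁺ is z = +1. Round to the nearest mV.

E = (61.5/z) · log₁₀([K⁺]_out/[K⁺]_in) with z = +1.
= (61.5/1) · log₁₀(9.8/100) = 61.50 · log₁₀(0.098)
= 61.50 · (-1.0088) = -62.04 mV

-62 mV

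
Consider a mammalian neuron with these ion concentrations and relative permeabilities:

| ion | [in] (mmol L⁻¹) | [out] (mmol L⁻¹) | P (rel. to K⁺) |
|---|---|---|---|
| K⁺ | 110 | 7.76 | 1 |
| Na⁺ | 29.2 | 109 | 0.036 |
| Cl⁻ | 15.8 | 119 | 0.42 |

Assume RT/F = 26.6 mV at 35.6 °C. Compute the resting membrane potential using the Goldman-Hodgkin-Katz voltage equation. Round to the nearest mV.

-58 mV

Vm = 26.6 · ln[(Σ P·[cation]ₒ + Σ P·[anion]ᵢ) / (Σ P·[cation]ᵢ + Σ P·[anion]ₒ)]
Numerator = 1×7.76 + 0.036×109 + 0.42×15.8 = 18.32
Denominator = 1×110 + 0.036×29.2 + 0.42×119 = 161
Vm = 26.6 · ln(0.11377) = 26.6 × (-2.1736) = -57.82 mV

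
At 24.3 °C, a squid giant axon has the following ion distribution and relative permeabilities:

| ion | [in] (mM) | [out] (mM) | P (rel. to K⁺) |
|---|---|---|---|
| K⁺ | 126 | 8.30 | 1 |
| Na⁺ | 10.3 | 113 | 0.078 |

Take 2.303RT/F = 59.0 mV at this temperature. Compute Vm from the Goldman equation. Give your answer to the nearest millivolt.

Vm = 59.0 · log₁₀[(Σ P·[cation]ₒ + Σ P·[anion]ᵢ) / (Σ P·[cation]ᵢ + Σ P·[anion]ₒ)]
Numerator = 1×8.30 + 0.078×113 = 17.11
Denominator = 1×126 + 0.078×10.3 = 126.8
Vm = 59.0 · log₁₀(0.13496) = 59.0 × (-0.8698) = -51.32 mV

-51 mV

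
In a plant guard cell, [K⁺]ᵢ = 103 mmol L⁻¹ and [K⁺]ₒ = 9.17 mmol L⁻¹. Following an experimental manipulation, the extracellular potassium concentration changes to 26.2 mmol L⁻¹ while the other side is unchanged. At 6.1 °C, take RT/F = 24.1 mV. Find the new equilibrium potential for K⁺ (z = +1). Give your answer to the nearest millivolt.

-33 mV

After the shift: [K⁺]_out = 26.2, [K⁺]_in = 103 mmol L⁻¹.
E_new = (24.1/1)·ln(26.2/103) = 24.10 · (-1.3690) = -32.99 mV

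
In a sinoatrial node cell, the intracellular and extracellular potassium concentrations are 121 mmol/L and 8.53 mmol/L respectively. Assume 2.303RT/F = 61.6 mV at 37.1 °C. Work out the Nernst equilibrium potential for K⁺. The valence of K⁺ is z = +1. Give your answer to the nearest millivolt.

-71 mV

E = (61.6/z) · log₁₀([K⁺]_out/[K⁺]_in) with z = +1.
= (61.6/1) · log₁₀(8.53/121) = 61.60 · log₁₀(0.0705)
= 61.60 · (-1.1518) = -70.95 mV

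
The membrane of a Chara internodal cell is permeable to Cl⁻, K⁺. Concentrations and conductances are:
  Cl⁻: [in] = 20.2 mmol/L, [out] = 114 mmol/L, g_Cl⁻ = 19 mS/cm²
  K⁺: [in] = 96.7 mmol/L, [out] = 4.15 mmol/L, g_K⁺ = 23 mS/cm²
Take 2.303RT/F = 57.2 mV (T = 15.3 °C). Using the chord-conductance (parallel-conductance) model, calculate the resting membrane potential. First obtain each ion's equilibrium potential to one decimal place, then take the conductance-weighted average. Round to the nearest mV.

-62 mV

E_Cl⁻ = (57.2/-1)·log₁₀(114/20.2) = -43.0 mV
E_K⁺ = (57.2/1)·log₁₀(4.15/96.7) = -78.2 mV
Vm = (Σ gᵢEᵢ)/(Σ gᵢ) = (19·-43.0 + 23·-78.2) / (19 + 23)
= -2615.60 / 42 = -62.28 mV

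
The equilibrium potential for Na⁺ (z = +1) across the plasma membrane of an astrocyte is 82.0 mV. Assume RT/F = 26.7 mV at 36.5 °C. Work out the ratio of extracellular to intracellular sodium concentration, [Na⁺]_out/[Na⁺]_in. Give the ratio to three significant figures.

21.6

ln([out]/[in]) = E·z/(26.7) = 82.0 × 1 / 26.7 = 3.0712
[out]/[in] = e^(3.0712) = 21.57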